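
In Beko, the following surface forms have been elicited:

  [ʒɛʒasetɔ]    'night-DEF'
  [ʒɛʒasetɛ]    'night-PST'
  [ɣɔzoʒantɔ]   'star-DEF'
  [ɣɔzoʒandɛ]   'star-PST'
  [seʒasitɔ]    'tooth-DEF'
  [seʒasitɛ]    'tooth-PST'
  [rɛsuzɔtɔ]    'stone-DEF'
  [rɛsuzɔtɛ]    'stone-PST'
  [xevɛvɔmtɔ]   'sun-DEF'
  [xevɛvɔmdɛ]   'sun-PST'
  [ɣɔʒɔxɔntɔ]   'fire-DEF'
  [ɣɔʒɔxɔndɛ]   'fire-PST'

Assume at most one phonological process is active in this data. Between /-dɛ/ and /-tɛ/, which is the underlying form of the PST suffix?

/-dɛ/

The PST morpheme has two allomorphs, [-dɛ] and [-tɛ].
By contrast the DEF suffix keeps its initial [t] throughout — that segment must be underlying.
So the underlying form is /-dɛ/, and voiced stops become voiceless after a vowel.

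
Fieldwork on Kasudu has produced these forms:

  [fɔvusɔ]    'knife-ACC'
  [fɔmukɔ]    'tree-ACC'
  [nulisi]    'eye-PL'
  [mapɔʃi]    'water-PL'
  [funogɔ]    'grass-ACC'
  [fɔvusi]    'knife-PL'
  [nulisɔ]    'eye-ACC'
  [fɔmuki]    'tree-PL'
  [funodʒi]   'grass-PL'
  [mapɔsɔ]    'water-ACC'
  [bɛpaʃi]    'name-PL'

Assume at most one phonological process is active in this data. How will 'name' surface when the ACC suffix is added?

In [mapɔʃi] and [mapɔsɔ] the final segment of 'water' alternates: [ʃ] ~ [s].
If /s/ were underlying and a rule turned it into [ʃ] before the PL suffix, 'eye' would also alternate; but it has [s] in both [nulisi] and [nulisɔ].
Therefore /ʃ/ is basic and [s] is derived by depalatalization (palato-alveolar /dʒ/ and /ʃ/ become [g] and [s] when no front vowel follows).
From [bɛpaʃi] the stem 'name' is /bɛpaʃ/; when no front vowel follows this yields [bɛpasɔ].

[bɛpasɔ]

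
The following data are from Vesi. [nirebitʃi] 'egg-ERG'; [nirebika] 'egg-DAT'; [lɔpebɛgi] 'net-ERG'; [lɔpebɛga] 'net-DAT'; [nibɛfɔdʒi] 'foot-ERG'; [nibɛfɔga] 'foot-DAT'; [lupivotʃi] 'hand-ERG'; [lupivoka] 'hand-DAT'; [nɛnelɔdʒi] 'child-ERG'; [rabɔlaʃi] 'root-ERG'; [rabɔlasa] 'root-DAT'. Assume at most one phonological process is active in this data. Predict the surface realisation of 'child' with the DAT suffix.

[nɛnelɔga]

The root 'foot' surfaces as [nibɛfɔdʒi] and [nibɛfɔga], with a stem-final [dʒ] ~ [g] alternation.
The stem 'net' ([lɔpebɛgi], [lɔpebɛga]) shows [g] unchanged in both environments, so [g] cannot be basic with [dʒ] derived before the ERG suffix.
The underlying segment must be /dʒ/; palato-alveolar /tʃ/, /dʒ/ and /ʃ/ become [k], [g] and [s] when no front vowel follows, yielding [g] there.
The one attested form of 'child', [nɛnelɔdʒi], shows underlying /nɛnelɔdʒ/. Applying the same rule when no front vowel follows gives [nɛnelɔga].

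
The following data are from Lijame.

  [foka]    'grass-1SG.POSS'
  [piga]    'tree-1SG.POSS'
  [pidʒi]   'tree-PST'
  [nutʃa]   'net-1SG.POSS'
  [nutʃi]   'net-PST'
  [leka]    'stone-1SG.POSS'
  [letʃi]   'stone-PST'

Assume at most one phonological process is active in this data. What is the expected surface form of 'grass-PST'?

The root 'stone' surfaces as [leka] and [letʃi], with a stem-final [k] ~ [tʃ] alternation.
Compare 'net', with invariant [tʃ] in [nutʃa] and [nutʃi]: an analysis with underlying /tʃ/ and a rule producing [k] before the 1SG.POSS suffix would wrongly predict alternation here too.
The underlying segment must be /k/; /k/ and /g/ become palato-alveolar [tʃ] and [dʒ] before a front vowel, yielding [tʃ] there.
From [foka] the stem 'grass' is /fok/; before a front vowel this yields [fotʃi].

[fotʃi]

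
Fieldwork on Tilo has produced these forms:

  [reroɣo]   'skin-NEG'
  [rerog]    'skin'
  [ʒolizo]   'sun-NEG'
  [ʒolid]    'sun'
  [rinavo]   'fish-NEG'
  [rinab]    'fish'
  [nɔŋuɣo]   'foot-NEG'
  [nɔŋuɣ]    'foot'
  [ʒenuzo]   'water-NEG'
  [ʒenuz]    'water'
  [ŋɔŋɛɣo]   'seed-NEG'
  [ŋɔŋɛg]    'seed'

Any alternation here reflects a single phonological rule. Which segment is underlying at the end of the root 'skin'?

In [reroɣo] and [rerog] the final segment of 'skin' alternates: [ɣ] ~ [g].
The stem 'foot' ([nɔŋuɣo], [nɔŋuɣ]) shows [ɣ] unchanged in both environments, so [ɣ] cannot be basic with [g] derived in isolation.
The underlying segment must be /g/; voiced stops become fricatives between vowels, yielding [ɣ] there.

/g/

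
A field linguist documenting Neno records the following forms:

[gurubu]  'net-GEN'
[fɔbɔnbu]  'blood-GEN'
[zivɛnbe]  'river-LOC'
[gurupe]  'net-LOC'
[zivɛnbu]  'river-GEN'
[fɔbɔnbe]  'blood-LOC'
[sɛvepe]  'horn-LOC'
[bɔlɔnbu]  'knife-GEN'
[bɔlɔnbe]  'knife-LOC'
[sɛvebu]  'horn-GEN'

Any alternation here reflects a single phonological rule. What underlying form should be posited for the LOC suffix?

/-pe/

The LOC morpheme has two allomorphs, [-be] and [-pe].
By contrast the GEN suffix keeps its initial [b] throughout — that segment must be underlying.
So the underlying form is /-pe/, and voiceless stops become voiced after a nasal.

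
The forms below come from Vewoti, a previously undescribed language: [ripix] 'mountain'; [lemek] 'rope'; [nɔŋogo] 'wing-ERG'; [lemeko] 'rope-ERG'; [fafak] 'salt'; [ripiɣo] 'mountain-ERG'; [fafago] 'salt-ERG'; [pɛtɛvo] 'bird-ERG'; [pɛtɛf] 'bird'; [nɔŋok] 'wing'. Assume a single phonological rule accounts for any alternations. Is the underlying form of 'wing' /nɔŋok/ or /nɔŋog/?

In [nɔŋogo] and [nɔŋok] the final segment of 'wing' alternates: [g] ~ [k].
If /k/ were underlying and a rule turned it into [g] before the ERG suffix, 'rope' would also alternate; but it has [k] in both [lemeko] and [lemek].
The underlying segment must be /g/; voiced obstruents become voiceless word-finally, yielding [k] there.

/nɔŋog/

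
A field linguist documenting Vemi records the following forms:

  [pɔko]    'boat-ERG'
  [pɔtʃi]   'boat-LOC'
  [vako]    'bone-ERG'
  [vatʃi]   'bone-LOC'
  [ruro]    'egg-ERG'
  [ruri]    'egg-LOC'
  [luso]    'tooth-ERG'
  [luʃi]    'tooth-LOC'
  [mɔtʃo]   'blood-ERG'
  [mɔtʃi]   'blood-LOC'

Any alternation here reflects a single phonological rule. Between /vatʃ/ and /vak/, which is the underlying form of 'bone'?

/vak/

The stem for 'bone' ends in [k] in [vako] but [tʃ] in [vatʃi].
If /tʃ/ were underlying and a rule turned it into [k] before the ERG suffix, 'blood' would also alternate; but it has [tʃ] in both [mɔtʃo] and [mɔtʃi].
So /k/ is underlying, and a rule of palatalization before a front vowel — /k/ and /s/ become palato-alveolar [tʃ] and [ʃ] before a front vowel — gives [tʃ].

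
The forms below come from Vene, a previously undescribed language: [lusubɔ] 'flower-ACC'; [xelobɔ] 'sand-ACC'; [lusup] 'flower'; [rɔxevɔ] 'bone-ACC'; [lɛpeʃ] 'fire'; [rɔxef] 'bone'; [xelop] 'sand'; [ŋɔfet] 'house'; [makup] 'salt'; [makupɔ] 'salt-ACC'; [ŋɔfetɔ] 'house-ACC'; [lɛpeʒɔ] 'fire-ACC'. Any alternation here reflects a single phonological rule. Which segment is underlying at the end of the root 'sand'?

In [xelop] and [xelobɔ] the final segment of 'sand' alternates: [p] ~ [b].
Compare 'salt', with invariant [p] in [makup] and [makupɔ]: an analysis with underlying /p/ and a rule producing [b] before the ACC suffix would wrongly predict alternation here too.
Therefore /b/ is basic and [p] is derived by word-final obstruent devoicing (voiced obstruents become voiceless word-finally).

/b/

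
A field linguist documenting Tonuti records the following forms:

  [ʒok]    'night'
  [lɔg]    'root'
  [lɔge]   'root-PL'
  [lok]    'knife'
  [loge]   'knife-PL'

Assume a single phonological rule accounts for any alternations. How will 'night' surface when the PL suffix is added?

The stem for 'knife' ends in [k] in [lok] but [g] in [loge].
Compare 'root', with invariant [g] in [lɔg] and [lɔge]: an analysis with underlying /g/ and a rule producing [k] in isolation would wrongly predict alternation here too.
So /k/ is underlying, and a rule of intervocalic voicing — voiceless stops become voiced between vowels — gives [g].
From [ʒok] the stem 'night' is /ʒok/; between vowels this yields [ʒoge].

[ʒoge]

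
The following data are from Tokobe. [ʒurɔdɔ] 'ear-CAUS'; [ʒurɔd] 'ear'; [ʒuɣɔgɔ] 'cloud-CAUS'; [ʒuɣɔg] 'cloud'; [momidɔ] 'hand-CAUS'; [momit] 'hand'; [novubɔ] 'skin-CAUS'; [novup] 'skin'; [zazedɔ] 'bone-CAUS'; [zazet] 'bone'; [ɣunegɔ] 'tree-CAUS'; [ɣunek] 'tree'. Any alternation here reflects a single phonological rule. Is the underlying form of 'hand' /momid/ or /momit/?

/momit/

In [momidɔ] and [momit] the final segment of 'hand' alternates: [d] ~ [t].
Compare 'ear', with invariant [d] in [ʒurɔdɔ] and [ʒurɔd]: an analysis with underlying /d/ and a rule producing [t] in isolation would wrongly predict alternation here too.
So /t/ is underlying, and a rule of intervocalic voicing — voiceless stops become voiced between vowels — gives [d].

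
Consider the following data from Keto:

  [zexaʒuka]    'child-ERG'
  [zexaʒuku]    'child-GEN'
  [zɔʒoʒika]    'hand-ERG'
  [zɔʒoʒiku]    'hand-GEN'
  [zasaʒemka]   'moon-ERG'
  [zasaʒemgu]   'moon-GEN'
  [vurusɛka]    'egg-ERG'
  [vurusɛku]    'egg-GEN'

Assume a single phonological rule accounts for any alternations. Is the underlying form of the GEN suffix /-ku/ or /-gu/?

The GEN morpheme has two allomorphs, [-gu] and [-ku].
By contrast the ERG suffix keeps its initial [k] throughout — that segment must be underlying.
The GEN suffix is therefore /-gu/ underlyingly, with post-vocalic devoicing: voiced stops become voiceless after a vowel.

/-gu/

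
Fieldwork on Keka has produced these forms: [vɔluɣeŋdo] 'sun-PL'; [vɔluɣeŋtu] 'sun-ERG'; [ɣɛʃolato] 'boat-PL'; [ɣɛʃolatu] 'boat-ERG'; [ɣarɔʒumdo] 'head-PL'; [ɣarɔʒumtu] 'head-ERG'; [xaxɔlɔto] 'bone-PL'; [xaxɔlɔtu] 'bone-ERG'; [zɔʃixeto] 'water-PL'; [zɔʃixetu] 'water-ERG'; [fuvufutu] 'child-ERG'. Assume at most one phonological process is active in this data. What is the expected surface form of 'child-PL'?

[fuvufuto]

The PL suffix surfaces as [-do] and [-to], depending on the final segment of the stem.
By contrast the ERG suffix keeps its initial [t] throughout — that segment must be underlying.
The PL suffix is therefore /-do/ underlyingly, with post-vocalic devoicing: voiced stops become voiceless after a vowel.
After 'child', which ends in a vowel, the suffix surfaces as [-to], giving [fuvufuto].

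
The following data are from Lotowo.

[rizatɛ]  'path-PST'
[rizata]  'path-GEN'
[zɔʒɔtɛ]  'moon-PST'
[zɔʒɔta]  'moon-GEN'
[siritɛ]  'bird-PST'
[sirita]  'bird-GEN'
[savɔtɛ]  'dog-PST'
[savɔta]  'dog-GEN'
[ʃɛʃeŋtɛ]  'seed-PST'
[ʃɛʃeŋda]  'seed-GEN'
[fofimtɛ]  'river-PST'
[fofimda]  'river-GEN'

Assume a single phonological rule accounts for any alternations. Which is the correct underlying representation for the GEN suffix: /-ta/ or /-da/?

The GEN suffix surfaces as [-da] and [-ta], depending on the final segment of the stem.
The PST suffix, which begins with [t], is invariant after every stem; so [t] is not altered by any rule here.
So the underlying form is /-da/, and voiced stops become voiceless after a vowel.

/-da/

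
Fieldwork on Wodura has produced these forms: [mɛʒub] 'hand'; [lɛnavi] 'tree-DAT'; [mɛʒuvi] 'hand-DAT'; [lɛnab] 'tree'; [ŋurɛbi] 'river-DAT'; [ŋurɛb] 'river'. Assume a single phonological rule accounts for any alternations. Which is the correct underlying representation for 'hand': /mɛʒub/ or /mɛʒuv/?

/mɛʒuv/

The stem for 'hand' ends in [v] in [mɛʒuvi] but [b] in [mɛʒub].
If /b/ were underlying and a rule turned it into [v] before the DAT suffix, 'river' would also alternate; but it has [b] in both [ŋurɛbi] and [ŋurɛb].
So /v/ is underlying, and a rule of word-final hardening — voiced fricatives become stops word-finally — gives [b].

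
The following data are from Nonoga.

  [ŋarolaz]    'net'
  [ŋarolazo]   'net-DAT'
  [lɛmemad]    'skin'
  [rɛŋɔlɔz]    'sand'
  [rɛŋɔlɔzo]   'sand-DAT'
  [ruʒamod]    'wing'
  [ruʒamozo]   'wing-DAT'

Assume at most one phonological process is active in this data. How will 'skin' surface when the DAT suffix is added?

'wing' shows [d] ~ [z] at the end of the stem ([ruʒamod] vs [ruʒamozo]).
The stem 'sand' ([rɛŋɔlɔz], [rɛŋɔlɔzo]) shows [z] unchanged in both environments, so [z] cannot be basic with [d] derived in isolation.
So /d/ is underlying, and a rule of intervocalic spirantization — voiced stops become fricatives between vowels — gives [z].
The one attested form of 'skin', [lɛmemad], shows underlying /lɛmemad/. Applying the same rule between vowels gives [lɛmemazo].

[lɛmemazo]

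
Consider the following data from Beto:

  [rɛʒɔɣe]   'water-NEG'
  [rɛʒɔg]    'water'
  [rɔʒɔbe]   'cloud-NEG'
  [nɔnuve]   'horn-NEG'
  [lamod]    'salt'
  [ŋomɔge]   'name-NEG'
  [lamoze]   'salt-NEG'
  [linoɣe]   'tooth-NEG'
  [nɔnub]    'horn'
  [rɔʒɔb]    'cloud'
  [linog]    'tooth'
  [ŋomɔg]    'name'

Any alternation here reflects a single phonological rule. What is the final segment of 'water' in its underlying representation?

In [rɛʒɔɣe] and [rɛʒɔg] the final segment of 'water' alternates: [ɣ] ~ [g].
If /g/ were underlying and a rule turned it into [ɣ] before the NEG suffix, 'name' would also alternate; but it has [g] in both [ŋomɔge] and [ŋomɔg].
Therefore /ɣ/ is basic and [g] is derived by word-final hardening (voiced fricatives become stops word-finally).

/ɣ/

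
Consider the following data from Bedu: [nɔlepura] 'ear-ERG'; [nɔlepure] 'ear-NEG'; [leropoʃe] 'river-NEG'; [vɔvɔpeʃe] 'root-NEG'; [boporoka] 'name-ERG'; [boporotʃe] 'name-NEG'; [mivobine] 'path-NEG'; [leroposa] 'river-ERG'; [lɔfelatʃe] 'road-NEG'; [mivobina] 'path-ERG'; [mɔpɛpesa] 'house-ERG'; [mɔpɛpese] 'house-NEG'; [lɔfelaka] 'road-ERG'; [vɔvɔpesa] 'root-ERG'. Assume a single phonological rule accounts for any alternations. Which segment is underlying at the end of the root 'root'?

/ʃ/

The stem for 'root' ends in [ʃ] in [vɔvɔpeʃe] but [s] in [vɔvɔpesa].
The stem 'house' ([mɔpɛpese], [mɔpɛpesa]) shows [s] unchanged in both environments, so [s] cannot be basic with [ʃ] derived before the NEG suffix.
The underlying segment must be /ʃ/; palato-alveolar /tʃ/ and /ʃ/ become [k] and [s] when no front vowel follows, yielding [s] there.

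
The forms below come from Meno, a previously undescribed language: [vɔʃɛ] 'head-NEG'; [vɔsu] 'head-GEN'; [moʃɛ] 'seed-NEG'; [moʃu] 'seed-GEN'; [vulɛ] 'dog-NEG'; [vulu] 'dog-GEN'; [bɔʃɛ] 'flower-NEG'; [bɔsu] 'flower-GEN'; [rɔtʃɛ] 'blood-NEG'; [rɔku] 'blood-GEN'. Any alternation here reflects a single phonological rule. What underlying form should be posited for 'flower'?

'flower' shows [ʃ] ~ [s] at the end of the stem ([bɔʃɛ] vs [bɔsu]).
But 'seed' keeps [ʃ] in both environments ([moʃɛ], [moʃu]), so there is no rule changing /ʃ/ to [s] before the GEN suffix.
The underlying segment must be /s/; /k/ and /s/ become palato-alveolar [tʃ] and [ʃ] before a front vowel, yielding [ʃ] there.

/bɔs/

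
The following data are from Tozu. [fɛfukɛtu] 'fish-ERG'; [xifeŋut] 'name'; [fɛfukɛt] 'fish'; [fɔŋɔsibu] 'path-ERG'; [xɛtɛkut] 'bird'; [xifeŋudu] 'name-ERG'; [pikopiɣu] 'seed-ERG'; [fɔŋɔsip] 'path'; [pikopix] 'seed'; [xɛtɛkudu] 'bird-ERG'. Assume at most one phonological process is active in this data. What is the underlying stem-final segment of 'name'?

/d/

In [xifeŋut] and [xifeŋudu] the final segment of 'name' alternates: [t] ~ [d].
The stem 'fish' ([fɛfukɛt], [fɛfukɛtu]) shows [t] unchanged in both environments, so [t] cannot be basic with [d] derived before the ERG suffix.
The alternation reflects word-final obstruent devoicing: voiced obstruents become voiceless word-finally. /d/ is underlying.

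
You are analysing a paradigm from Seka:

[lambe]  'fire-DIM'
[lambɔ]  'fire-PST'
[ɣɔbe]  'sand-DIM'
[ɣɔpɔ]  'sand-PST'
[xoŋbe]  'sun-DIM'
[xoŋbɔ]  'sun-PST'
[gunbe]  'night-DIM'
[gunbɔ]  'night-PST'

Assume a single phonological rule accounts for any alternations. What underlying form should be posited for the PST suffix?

/-pɔ/

The PST morpheme has two allomorphs, [-bɔ] and [-pɔ].
The DIM suffix, which begins with [b], is invariant after every stem; so [b] is not altered by any rule here.
The PST suffix is therefore /-pɔ/ underlyingly, with post-nasal voicing: voiceless stops become voiced after a nasal.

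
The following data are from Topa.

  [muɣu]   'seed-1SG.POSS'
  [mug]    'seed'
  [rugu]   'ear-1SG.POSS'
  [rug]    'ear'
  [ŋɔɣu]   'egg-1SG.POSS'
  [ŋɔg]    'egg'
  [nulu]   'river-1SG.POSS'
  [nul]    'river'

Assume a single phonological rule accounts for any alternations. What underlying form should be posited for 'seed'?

In [muɣu] and [mug] the final segment of 'seed' alternates: [ɣ] ~ [g].
If /g/ were underlying and a rule turned it into [ɣ] before the 1SG.POSS suffix, 'ear' would also alternate; but it has [g] in both [rugu] and [rug].
Therefore /ɣ/ is basic and [g] is derived by word-final hardening (voiced fricatives become stops word-finally).
Hence 'seed' is /muɣ/ underlyingly.

/muɣ/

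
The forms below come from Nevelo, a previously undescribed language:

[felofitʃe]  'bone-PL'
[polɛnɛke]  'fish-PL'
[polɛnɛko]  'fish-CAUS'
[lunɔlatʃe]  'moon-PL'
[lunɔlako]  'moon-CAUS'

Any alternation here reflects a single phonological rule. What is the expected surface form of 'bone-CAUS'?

[felofiko]

'moon' shows [tʃ] ~ [k] at the end of the stem ([lunɔlatʃe] vs [lunɔlako]).
The stem 'fish' ([polɛnɛke], [polɛnɛko]) shows [k] unchanged in both environments, so [k] cannot be basic with [tʃ] derived before the PL suffix.
Therefore /tʃ/ is basic and [k] is derived by depalatalization (palato-alveolar /tʃ/ becomes [k] when no front vowel follows).
The one attested form of 'bone', [felofitʃe], shows underlying /felofitʃ/. Applying the same rule when no front vowel follows gives [felofiko].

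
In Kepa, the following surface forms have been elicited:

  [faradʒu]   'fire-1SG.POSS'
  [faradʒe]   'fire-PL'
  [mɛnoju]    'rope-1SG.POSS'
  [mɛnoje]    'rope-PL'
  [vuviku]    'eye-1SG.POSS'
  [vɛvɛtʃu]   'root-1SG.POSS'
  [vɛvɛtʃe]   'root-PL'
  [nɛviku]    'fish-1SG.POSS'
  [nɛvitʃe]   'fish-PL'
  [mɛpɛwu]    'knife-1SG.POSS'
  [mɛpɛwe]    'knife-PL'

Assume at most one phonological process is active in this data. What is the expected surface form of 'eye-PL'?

The root 'fish' surfaces as [nɛviku] and [nɛvitʃe], with a stem-final [k] ~ [tʃ] alternation.
If /tʃ/ were underlying and a rule turned it into [k] before the 1SG.POSS suffix, 'root' would also alternate; but it has [tʃ] in both [vɛvɛtʃu] and [vɛvɛtʃe].
Therefore /k/ is basic and [tʃ] is derived by palatalization before a front vowel (/k/ becomes palato-alveolar [tʃ] before a front vowel).
The one attested form of 'eye', [vuviku], shows underlying /vuvik/. Applying the same rule before a front vowel gives [vuvitʃe].

[vuvitʃe]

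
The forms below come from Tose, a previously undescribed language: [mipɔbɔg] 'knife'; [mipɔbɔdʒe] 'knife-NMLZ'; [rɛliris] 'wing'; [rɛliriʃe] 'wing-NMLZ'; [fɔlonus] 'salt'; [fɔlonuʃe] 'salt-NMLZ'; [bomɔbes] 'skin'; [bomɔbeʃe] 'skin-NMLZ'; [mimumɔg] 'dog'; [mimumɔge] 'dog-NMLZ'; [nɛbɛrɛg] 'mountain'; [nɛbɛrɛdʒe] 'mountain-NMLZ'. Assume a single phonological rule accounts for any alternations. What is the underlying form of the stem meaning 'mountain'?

/nɛbɛrɛdʒ/

'mountain' shows [g] ~ [dʒ] at the end of the stem ([nɛbɛrɛg] vs [nɛbɛrɛdʒe]).
If /g/ were underlying and a rule turned it into [dʒ] before the NMLZ suffix, 'dog' would also alternate; but it has [g] in both [mimumɔg] and [mimumɔge].
So /dʒ/ is underlying, and a rule of depalatalization — palato-alveolar /dʒ/ and /ʃ/ become [g] and [s] when no front vowel follows — gives [g].
The underlying form of 'mountain' is therefore /nɛbɛrɛdʒ/.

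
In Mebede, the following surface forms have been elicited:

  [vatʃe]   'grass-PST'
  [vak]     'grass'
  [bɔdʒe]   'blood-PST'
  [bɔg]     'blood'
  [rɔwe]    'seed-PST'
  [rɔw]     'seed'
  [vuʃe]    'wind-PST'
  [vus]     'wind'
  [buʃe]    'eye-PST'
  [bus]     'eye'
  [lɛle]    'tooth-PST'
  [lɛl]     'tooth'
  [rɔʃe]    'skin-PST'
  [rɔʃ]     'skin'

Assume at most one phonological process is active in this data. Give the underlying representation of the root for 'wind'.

The root 'wind' surfaces as [vuʃe] and [vus], with a stem-final [ʃ] ~ [s] alternation.
Compare 'skin', with invariant [ʃ] in [rɔʃe] and [rɔʃ]: an analysis with underlying /ʃ/ and a rule producing [s] in isolation would wrongly predict alternation here too.
The alternation reflects palatalization before a front vowel: /k/, /g/ and /s/ become palato-alveolar [tʃ], [dʒ] and [ʃ] before a front vowel. /s/ is underlying.
So 'wind' = /vus/.

/vus/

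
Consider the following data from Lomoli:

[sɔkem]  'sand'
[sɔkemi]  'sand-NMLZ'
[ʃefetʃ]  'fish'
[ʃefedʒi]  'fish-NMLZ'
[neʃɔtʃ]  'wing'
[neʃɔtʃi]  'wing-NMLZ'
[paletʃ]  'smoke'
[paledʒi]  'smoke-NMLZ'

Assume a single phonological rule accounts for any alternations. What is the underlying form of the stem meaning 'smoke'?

/paledʒ/

'smoke' shows [tʃ] ~ [dʒ] at the end of the stem ([paletʃ] vs [paledʒi]).
The stem 'wing' ([neʃɔtʃ], [neʃɔtʃi]) shows [tʃ] unchanged in both environments, so [tʃ] cannot be basic with [dʒ] derived before the NMLZ suffix.
The alternation reflects word-final obstruent devoicing: voiced obstruents become voiceless word-finally. /dʒ/ is underlying.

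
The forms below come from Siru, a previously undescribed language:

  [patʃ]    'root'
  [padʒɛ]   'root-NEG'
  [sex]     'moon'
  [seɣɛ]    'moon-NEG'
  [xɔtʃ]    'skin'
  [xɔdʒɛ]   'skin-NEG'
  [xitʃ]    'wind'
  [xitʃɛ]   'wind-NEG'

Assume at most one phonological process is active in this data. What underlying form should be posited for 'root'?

'root' shows [tʃ] ~ [dʒ] at the end of the stem ([patʃ] vs [padʒɛ]).
The stem 'wind' ([xitʃ], [xitʃɛ]) shows [tʃ] unchanged in both environments, so [tʃ] cannot be basic with [dʒ] derived before the NEG suffix.
Therefore /dʒ/ is basic and [tʃ] is derived by word-final obstruent devoicing (voiced obstruents become voiceless word-finally).
So 'root' = /padʒ/.

/padʒ/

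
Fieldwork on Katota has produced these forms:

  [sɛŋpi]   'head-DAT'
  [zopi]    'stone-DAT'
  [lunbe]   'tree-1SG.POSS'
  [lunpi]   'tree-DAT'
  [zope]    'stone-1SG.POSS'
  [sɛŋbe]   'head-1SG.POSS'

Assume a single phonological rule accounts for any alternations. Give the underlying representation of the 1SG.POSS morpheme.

/-be/

The 1SG.POSS morpheme has two allomorphs, [-be] and [-pe].
The DAT suffix, which begins with [p], is invariant after every stem; so [p] is not altered by any rule here.
So the underlying form is /-be/, and voiced stops become voiceless after a vowel.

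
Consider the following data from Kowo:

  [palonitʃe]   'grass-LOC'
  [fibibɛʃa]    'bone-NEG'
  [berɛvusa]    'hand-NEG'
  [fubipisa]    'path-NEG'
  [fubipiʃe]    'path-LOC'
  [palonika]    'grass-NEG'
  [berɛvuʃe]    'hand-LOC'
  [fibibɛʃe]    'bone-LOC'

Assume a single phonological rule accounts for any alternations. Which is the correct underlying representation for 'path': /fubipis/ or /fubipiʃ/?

/fubipis/

'path' shows [s] ~ [ʃ] at the end of the stem ([fubipisa] vs [fubipiʃe]).
The stem 'bone' ([fibibɛʃa], [fibibɛʃe]) shows [ʃ] unchanged in both environments, so [ʃ] cannot be basic with [s] derived before the NEG suffix.
The underlying segment must be /s/; /k/ and /s/ become palato-alveolar [tʃ] and [ʃ] before a front vowel, yielding [ʃ] there.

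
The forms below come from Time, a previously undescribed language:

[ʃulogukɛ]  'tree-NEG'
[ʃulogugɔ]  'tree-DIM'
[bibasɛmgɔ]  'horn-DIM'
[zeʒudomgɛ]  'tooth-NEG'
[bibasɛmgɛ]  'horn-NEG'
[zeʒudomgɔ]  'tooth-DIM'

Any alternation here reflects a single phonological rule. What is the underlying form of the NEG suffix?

/-kɛ/

The NEG morpheme has two allomorphs, [-gɛ] and [-kɛ].
By contrast the DIM suffix keeps its initial [g] throughout — that segment must be underlying.
The NEG suffix is therefore /-kɛ/ underlyingly, with post-nasal voicing: voiceless stops become voiced after a nasal.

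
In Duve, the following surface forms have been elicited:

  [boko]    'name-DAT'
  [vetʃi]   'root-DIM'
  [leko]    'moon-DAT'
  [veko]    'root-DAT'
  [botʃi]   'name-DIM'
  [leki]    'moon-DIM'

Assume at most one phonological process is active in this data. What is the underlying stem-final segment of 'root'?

The stem for 'root' ends in [k] in [veko] but [tʃ] in [vetʃi].
But 'moon' keeps [k] in both environments ([leko], [leki]), so there is no rule changing /k/ to [tʃ] before the DIM suffix.
Therefore /tʃ/ is basic and [k] is derived by depalatalization (palato-alveolar /tʃ/ becomes [k] when no front vowel follows).

/tʃ/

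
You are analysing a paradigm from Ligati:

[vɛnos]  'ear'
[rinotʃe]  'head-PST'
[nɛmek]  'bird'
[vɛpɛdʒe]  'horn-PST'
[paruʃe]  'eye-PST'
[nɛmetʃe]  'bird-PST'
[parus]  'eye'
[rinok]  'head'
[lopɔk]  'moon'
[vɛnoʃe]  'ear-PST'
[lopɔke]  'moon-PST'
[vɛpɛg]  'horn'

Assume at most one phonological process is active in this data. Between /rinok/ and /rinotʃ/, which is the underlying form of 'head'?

/rinotʃ/

'head' shows [tʃ] ~ [k] at the end of the stem ([rinotʃe] vs [rinok]).
Compare 'moon', with invariant [k] in [lopɔke] and [lopɔk]: an analysis with underlying /k/ and a rule producing [tʃ] before the PST suffix would wrongly predict alternation here too.
Therefore /tʃ/ is basic and [k] is derived by depalatalization (palato-alveolar /tʃ/, /dʒ/ and /ʃ/ become [k], [g] and [s] when no front vowel follows).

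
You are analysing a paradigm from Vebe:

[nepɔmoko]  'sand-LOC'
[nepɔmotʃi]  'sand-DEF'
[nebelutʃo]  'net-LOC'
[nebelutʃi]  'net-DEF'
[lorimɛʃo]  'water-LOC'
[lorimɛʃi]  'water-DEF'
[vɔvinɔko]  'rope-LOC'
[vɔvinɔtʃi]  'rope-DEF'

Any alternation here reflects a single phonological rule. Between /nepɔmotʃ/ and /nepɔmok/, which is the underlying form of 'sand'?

/nepɔmok/

The root 'sand' surfaces as [nepɔmoko] and [nepɔmotʃi], with a stem-final [k] ~ [tʃ] alternation.
If /tʃ/ were underlying and a rule turned it into [k] before the LOC suffix, 'net' would also alternate; but it has [tʃ] in both [nebelutʃo] and [nebelutʃi].
The underlying segment must be /k/; /k/ becomes palato-alveolar [tʃ] before a front vowel, yielding [tʃ] there.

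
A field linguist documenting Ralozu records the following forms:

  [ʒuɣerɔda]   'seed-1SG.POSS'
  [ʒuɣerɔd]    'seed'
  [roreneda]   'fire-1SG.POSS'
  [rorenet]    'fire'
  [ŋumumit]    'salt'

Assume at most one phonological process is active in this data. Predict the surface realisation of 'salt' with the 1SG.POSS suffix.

[ŋumumida]

In [roreneda] and [rorenet] the final segment of 'fire' alternates: [d] ~ [t].
Compare 'seed', with invariant [d] in [ʒuɣerɔda] and [ʒuɣerɔd]: an analysis with underlying /d/ and a rule producing [t] in isolation would wrongly predict alternation here too.
Therefore /t/ is basic and [d] is derived by intervocalic voicing (voiceless stops become voiced between vowels).
The one attested form of 'salt', [ŋumumit], shows underlying /ŋumumit/. Applying the same rule between vowels gives [ŋumumida].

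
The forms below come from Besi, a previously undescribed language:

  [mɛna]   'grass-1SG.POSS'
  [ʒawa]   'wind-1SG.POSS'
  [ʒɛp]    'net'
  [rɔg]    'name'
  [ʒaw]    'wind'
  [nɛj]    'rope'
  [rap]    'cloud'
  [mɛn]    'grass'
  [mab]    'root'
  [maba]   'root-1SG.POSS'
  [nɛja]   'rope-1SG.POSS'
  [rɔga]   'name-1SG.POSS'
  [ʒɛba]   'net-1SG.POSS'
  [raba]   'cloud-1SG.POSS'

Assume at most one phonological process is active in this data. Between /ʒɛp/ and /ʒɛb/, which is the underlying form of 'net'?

/ʒɛp/

'net' shows [b] ~ [p] at the end of the stem ([ʒɛba] vs [ʒɛp]).
If /b/ were underlying and a rule turned it into [p] in isolation, 'root' would also alternate; but it has [b] in both [maba] and [mab].
The underlying segment must be /p/; voiceless stops become voiced between vowels, yielding [b] there.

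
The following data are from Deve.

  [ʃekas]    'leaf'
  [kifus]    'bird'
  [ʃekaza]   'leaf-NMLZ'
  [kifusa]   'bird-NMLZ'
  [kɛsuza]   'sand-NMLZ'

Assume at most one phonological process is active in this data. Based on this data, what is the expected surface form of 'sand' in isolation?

[kɛsus]

'leaf' shows [s] ~ [z] at the end of the stem ([ʃekas] vs [ʃekaza]).
But 'bird' keeps [s] in both environments ([kifus], [kifusa]), so there is no rule changing /s/ to [z] before the NMLZ suffix.
The alternation reflects word-final obstruent devoicing: voiced obstruents become voiceless word-finally. /z/ is underlying.
The one attested form of 'sand', [kɛsuza], shows underlying /kɛsuz/. Applying the same rule word-finally gives [kɛsus].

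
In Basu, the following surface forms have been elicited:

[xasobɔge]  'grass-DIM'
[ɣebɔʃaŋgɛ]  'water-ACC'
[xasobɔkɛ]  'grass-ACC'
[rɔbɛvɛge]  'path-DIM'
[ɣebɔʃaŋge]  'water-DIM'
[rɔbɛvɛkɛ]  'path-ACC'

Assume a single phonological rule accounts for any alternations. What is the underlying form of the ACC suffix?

The ACC morpheme has two allomorphs, [-gɛ] and [-kɛ].
By contrast the DIM suffix keeps its initial [g] throughout — that segment must be underlying.
The ACC suffix is therefore /-kɛ/ underlyingly, with post-nasal voicing: voiceless stops become voiced after a nasal.

/-kɛ/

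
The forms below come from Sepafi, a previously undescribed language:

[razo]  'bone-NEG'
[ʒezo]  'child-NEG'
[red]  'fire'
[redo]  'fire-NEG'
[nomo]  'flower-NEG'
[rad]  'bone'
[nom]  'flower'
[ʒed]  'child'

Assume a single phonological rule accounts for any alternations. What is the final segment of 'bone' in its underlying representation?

/z/

The root 'bone' surfaces as [rad] and [razo], with a stem-final [d] ~ [z] alternation.
The stem 'fire' ([red], [redo]) shows [d] unchanged in both environments, so [d] cannot be basic with [z] derived before the NEG suffix.
Therefore /z/ is basic and [d] is derived by word-final hardening (voiced fricatives become stops word-finally).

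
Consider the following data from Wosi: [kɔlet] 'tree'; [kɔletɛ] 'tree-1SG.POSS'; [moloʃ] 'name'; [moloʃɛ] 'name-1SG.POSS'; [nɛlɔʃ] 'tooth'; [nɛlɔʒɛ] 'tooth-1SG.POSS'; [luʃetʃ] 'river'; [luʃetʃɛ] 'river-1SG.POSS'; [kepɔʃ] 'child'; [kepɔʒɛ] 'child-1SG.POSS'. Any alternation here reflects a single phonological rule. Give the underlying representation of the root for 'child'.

/kepɔʒ/

The stem for 'child' ends in [ʃ] in [kepɔʃ] but [ʒ] in [kepɔʒɛ].
But 'name' keeps [ʃ] in both environments ([moloʃ], [moloʃɛ]), so there is no rule changing /ʃ/ to [ʒ] before the 1SG.POSS suffix.
So /ʒ/ is underlying, and a rule of word-final obstruent devoicing — voiced obstruents become voiceless word-finally — gives [ʃ].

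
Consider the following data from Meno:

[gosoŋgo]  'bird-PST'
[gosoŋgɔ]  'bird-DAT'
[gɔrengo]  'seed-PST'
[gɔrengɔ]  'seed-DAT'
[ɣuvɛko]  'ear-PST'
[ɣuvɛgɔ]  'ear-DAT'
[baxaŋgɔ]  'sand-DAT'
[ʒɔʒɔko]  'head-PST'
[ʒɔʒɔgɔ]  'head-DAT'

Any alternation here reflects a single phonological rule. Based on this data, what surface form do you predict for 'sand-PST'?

The PST morpheme has two allomorphs, [-go] and [-ko].
The DAT suffix, which begins with [g], is invariant after every stem; so [g] is not altered by any rule here.
So the underlying form is /-ko/, and voiceless stops become voiced after a nasal.
After 'sand', which ends in a nasal, the suffix surfaces as [-go], giving [baxaŋgo].

[baxaŋgo]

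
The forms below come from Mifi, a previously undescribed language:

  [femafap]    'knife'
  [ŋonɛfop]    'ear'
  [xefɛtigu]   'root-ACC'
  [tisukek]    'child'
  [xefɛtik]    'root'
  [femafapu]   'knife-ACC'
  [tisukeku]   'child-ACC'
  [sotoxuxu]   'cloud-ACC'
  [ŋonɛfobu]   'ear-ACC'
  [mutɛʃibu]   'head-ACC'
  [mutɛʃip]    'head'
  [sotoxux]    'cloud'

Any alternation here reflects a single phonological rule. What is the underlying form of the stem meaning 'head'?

The root 'head' surfaces as [mutɛʃip] and [mutɛʃibu], with a stem-final [p] ~ [b] alternation.
If /p/ were underlying and a rule turned it into [b] before the ACC suffix, 'knife' would also alternate; but it has [p] in both [femafap] and [femafapu].
The alternation reflects word-final obstruent devoicing: voiced obstruents become voiceless word-finally. /b/ is underlying.
The underlying form of 'head' is therefore /mutɛʃib/.

/mutɛʃib/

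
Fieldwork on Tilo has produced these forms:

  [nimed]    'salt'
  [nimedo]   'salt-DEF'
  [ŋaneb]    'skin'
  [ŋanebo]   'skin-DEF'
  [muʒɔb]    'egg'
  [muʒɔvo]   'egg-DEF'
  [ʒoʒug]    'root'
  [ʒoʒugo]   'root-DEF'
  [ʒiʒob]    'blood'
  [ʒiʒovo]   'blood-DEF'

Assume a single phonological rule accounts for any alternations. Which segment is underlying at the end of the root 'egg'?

/v/

'egg' shows [b] ~ [v] at the end of the stem ([muʒɔb] vs [muʒɔvo]).
The stem 'skin' ([ŋaneb], [ŋanebo]) shows [b] unchanged in both environments, so [b] cannot be basic with [v] derived before the DEF suffix.
So /v/ is underlying, and a rule of word-final hardening — voiced fricatives become stops word-finally — gives [b].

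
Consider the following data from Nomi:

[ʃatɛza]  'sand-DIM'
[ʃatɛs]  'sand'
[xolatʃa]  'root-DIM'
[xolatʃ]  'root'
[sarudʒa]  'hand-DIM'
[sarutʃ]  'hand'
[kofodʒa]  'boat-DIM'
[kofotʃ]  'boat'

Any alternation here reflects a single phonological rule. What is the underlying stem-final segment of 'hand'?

The stem for 'hand' ends in [dʒ] in [sarudʒa] but [tʃ] in [sarutʃ].
If /tʃ/ were underlying and a rule turned it into [dʒ] before the DIM suffix, 'root' would also alternate; but it has [tʃ] in both [xolatʃa] and [xolatʃ].
The underlying segment must be /dʒ/; voiced obstruents become voiceless word-finally, yielding [tʃ] there.

/dʒ/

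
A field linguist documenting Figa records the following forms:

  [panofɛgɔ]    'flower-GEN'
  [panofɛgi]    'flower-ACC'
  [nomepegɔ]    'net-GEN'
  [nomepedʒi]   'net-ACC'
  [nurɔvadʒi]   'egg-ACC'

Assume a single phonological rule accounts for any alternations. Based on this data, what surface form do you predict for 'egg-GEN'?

In [nomepegɔ] and [nomepedʒi] the final segment of 'net' alternates: [g] ~ [dʒ].
The stem 'flower' ([panofɛgɔ], [panofɛgi]) shows [g] unchanged in both environments, so [g] cannot be basic with [dʒ] derived before the ACC suffix.
So /dʒ/ is underlying, and a rule of depalatalization — palato-alveolar /dʒ/ becomes [g] when no front vowel follows — gives [g].
From [nurɔvadʒi] the stem 'egg' is /nurɔvadʒ/; when no front vowel follows this yields [nurɔvagɔ].

[nurɔvagɔ]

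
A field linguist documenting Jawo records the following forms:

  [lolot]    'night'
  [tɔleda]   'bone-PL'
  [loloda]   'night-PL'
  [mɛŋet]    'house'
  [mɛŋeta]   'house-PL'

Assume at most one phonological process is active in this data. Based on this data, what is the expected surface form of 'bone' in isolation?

[tɔlet]

The stem for 'night' ends in [d] in [loloda] but [t] in [lolot].
But 'house' keeps [t] in both environments ([mɛŋeta], [mɛŋet]), so there is no rule changing /t/ to [d] before the PL suffix.
The alternation reflects word-final obstruent devoicing: voiced obstruents become voiceless word-finally. /d/ is underlying.
From [tɔleda] the stem 'bone' is /tɔled/; word-finally this yields [tɔlet].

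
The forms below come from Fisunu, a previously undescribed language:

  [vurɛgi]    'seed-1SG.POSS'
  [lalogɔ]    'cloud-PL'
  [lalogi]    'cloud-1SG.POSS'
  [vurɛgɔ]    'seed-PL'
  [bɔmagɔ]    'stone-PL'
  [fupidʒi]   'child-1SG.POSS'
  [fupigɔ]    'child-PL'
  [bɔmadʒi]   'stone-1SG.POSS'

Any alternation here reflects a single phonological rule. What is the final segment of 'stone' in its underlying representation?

The stem for 'stone' ends in [g] in [bɔmagɔ] but [dʒ] in [bɔmadʒi].
Compare 'cloud', with invariant [g] in [lalogɔ] and [lalogi]: an analysis with underlying /g/ and a rule producing [dʒ] before the 1SG.POSS suffix would wrongly predict alternation here too.
So /dʒ/ is underlying, and a rule of depalatalization — palato-alveolar /dʒ/ becomes [g] when no front vowel follows — gives [g].

/dʒ/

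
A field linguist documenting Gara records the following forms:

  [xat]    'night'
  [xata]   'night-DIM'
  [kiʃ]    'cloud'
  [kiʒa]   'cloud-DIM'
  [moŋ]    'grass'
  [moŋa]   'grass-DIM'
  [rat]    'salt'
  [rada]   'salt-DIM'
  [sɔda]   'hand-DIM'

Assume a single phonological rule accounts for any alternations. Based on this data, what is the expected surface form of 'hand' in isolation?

In [rat] and [rada] the final segment of 'salt' alternates: [t] ~ [d].
But 'night' keeps [t] in both environments ([xat], [xata]), so there is no rule changing /t/ to [d] before the DIM suffix.
The underlying segment must be /d/; voiced obstruents become voiceless word-finally, yielding [t] there.
From [sɔda] the stem 'hand' is /sɔd/; word-finally this yields [sɔt].

[sɔt]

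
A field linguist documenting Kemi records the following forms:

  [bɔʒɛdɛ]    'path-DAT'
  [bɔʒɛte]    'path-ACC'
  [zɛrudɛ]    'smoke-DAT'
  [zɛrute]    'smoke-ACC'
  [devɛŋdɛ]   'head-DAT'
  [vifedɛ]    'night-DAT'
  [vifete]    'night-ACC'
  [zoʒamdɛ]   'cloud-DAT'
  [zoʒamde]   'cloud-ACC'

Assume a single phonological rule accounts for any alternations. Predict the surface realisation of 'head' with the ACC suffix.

The ACC morpheme has two allomorphs, [-de] and [-te].
By contrast the DAT suffix keeps its initial [d] throughout — that segment must be underlying.
So the underlying form is /-te/, and voiceless stops become voiced after a nasal.
After 'head', which ends in a nasal, the suffix surfaces as [-de], giving [devɛŋde].

[devɛŋde]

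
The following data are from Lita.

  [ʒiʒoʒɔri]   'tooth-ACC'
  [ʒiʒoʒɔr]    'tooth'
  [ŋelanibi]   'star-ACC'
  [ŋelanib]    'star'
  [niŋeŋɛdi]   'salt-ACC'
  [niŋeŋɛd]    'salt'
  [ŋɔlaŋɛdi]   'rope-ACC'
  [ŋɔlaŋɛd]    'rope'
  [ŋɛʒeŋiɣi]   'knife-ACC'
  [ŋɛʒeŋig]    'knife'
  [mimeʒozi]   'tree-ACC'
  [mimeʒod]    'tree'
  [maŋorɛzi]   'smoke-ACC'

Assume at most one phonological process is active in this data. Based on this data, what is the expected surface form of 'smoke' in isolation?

'tree' shows [z] ~ [d] at the end of the stem ([mimeʒozi] vs [mimeʒod]).
If /d/ were underlying and a rule turned it into [z] before the ACC suffix, 'rope' would also alternate; but it has [d] in both [ŋɔlaŋɛdi] and [ŋɔlaŋɛd].
The underlying segment must be /z/; voiced fricatives become stops word-finally, yielding [d] there.
From [maŋorɛzi] the stem 'smoke' is /maŋorɛz/; word-finally this yields [maŋorɛd].

[maŋorɛd]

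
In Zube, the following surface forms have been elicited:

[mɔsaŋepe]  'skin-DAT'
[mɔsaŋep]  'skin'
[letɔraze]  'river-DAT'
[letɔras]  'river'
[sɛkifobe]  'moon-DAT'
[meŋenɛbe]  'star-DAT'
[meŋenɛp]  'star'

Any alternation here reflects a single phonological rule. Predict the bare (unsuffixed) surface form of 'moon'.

The stem for 'star' ends in [b] in [meŋenɛbe] but [p] in [meŋenɛp].
The stem 'skin' ([mɔsaŋepe], [mɔsaŋep]) shows [p] unchanged in both environments, so [p] cannot be basic with [b] derived before the DAT suffix.
The alternation reflects word-final obstruent devoicing: voiced obstruents become voiceless word-finally. /b/ is underlying.
The one attested form of 'moon', [sɛkifobe], shows underlying /sɛkifob/. Applying the same rule word-finally gives [sɛkifop].

[sɛkifop]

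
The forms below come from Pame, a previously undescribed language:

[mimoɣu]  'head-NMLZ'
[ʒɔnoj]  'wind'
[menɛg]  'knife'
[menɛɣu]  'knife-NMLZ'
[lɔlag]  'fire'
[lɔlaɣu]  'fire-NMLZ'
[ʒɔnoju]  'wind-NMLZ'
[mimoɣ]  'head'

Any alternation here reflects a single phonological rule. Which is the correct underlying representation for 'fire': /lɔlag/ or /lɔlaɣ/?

'fire' shows [g] ~ [ɣ] at the end of the stem ([lɔlag] vs [lɔlaɣu]).
But 'head' keeps [ɣ] in both environments ([mimoɣ], [mimoɣu]), so there is no rule changing /ɣ/ to [g] in isolation.
So /g/ is underlying, and a rule of intervocalic spirantization — voiced stops become fricatives between vowels — gives [ɣ].

/lɔlag/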